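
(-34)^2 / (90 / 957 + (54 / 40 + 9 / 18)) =594.64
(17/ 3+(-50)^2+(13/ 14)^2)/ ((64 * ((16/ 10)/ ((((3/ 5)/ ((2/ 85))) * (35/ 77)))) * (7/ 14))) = 567.44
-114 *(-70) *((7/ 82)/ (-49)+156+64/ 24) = 51911990/41 = 1266146.10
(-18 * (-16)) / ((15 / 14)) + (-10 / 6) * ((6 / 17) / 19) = 434062/1615 = 268.77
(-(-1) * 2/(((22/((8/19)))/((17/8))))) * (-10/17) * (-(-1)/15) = -2/627 = 0.00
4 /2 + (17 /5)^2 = 339/25 = 13.56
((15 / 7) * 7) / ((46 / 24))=180/23 = 7.83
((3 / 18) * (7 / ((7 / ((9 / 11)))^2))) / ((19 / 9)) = 0.01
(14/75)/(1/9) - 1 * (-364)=9142/25 = 365.68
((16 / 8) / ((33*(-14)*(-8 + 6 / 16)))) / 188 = 2/662277 = 0.00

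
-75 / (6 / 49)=-1225/2 = -612.50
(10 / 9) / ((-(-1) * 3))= 10/27 = 0.37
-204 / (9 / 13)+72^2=14668/3 = 4889.33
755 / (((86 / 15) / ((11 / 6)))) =41525/172 = 241.42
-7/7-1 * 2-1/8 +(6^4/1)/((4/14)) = 36263/8 = 4532.88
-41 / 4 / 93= -41/372 = -0.11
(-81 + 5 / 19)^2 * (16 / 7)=37650496/2527 = 14899.29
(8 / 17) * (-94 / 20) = -188/85 = -2.21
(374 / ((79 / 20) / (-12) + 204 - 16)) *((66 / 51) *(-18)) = -46.42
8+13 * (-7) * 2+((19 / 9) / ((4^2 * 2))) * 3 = -16685/96 = -173.80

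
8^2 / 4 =16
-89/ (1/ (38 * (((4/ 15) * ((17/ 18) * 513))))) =-2184772/5 = -436954.40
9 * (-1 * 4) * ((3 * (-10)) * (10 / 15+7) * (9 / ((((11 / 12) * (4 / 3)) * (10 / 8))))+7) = 533772/11 = 48524.73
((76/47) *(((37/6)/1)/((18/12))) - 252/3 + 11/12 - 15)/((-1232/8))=154709/260568 = 0.59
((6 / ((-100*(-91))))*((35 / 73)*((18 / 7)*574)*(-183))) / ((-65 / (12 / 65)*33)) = 1620648/220523875 = 0.01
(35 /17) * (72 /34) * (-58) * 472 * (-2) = 68987520/289 = 238711.14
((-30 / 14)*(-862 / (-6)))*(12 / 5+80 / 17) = -260324/119 = -2187.60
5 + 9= 14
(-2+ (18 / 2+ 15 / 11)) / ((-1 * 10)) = -0.84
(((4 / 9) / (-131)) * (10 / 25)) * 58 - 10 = -59414/5895 = -10.08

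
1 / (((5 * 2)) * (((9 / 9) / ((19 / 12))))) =19/120 = 0.16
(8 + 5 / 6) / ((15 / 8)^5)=868352/2278125 = 0.38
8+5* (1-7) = -22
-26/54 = -13/27 = -0.48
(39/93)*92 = 38.58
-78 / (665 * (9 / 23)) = -598/1995 = -0.30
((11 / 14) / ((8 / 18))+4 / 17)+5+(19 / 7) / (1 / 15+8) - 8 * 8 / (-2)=647373/16456 = 39.34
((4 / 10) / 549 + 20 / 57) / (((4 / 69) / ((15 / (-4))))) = -210887/9272 = -22.74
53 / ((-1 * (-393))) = 0.13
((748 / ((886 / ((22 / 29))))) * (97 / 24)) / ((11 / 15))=90695/25694 = 3.53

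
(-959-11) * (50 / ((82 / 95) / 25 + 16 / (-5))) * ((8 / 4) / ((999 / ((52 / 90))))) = 17.72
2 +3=5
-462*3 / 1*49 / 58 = -33957/29 = -1170.93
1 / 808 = 1/808 = 0.00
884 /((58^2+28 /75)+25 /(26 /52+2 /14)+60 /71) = 7060950/27190307 = 0.26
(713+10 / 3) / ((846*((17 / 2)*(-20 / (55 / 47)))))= -23639/4055724 = -0.01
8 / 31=0.26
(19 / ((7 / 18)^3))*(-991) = -109810728/343 = -320147.90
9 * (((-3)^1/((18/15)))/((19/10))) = -225/19 = -11.84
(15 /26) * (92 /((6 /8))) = 920/13 = 70.77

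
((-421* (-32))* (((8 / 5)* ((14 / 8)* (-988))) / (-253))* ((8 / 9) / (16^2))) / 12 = 1455818/34155 = 42.62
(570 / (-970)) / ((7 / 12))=-684/679 = -1.01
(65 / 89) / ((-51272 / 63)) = -315/351016 = 0.00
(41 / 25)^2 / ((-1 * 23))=-1681/14375 = -0.12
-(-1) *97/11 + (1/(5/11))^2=3756/275 = 13.66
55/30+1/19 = 215/114 = 1.89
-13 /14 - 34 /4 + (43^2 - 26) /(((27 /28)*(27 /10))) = 3524966/5103 = 690.76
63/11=5.73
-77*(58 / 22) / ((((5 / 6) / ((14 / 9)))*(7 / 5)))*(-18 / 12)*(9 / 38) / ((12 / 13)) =7917/76 = 104.17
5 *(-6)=-30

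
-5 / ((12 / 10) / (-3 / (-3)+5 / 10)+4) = -25/24 = -1.04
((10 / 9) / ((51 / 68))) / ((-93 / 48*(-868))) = 160/181629 = 0.00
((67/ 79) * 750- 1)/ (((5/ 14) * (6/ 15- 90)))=-50171/2528 = -19.85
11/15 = 0.73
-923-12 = -935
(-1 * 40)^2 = 1600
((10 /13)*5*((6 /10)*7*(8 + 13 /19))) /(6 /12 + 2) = 13860/247 = 56.11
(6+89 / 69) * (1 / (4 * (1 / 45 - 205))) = -7545/848608 = -0.01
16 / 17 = 0.94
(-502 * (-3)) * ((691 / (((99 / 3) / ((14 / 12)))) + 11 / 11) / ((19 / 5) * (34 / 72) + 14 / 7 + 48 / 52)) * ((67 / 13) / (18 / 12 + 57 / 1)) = 178260200/249249 = 715.19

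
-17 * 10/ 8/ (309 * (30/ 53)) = -901/7416 = -0.12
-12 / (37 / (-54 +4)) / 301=600/11137 = 0.05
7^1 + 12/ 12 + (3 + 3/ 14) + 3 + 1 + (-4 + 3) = 199/14 = 14.21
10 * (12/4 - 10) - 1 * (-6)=-64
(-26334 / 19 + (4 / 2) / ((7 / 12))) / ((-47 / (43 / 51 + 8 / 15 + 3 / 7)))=10394172/195755 = 53.10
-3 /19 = -0.16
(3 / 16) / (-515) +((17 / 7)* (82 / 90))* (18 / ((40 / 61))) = 17516899/288400 = 60.74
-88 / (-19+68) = -88/49 = -1.80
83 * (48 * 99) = 394416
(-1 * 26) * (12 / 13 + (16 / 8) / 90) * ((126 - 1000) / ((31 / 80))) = 15466304/279 = 55434.78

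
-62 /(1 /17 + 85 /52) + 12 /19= -1023388/28443 = -35.98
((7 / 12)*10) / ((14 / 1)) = 5/12 = 0.42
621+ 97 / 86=53503/86 = 622.13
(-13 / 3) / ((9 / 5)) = -65/27 = -2.41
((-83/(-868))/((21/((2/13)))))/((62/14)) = 83/524706 = 0.00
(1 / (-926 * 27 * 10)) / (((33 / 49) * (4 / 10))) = -49/3300264 = 0.00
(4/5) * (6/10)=12/25 = 0.48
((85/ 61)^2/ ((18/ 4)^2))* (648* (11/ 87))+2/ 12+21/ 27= 17093653/1942362 = 8.80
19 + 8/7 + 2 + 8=211/7 = 30.14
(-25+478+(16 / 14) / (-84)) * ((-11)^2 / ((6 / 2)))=8057269/441 = 18270.45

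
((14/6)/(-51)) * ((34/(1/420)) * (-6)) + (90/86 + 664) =197157/43 = 4585.05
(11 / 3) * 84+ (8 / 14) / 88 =47433/154 = 308.01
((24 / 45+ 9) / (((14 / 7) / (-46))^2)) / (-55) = -6877/75 = -91.69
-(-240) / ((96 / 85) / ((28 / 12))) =2975/6 = 495.83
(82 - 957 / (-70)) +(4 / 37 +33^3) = 93324899/2590 = 36032.78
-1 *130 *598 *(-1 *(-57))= -4431180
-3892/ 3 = -1297.33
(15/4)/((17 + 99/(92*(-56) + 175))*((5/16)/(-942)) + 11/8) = 1736420/634079 = 2.74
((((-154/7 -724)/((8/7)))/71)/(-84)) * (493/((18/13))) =2390557/61344 = 38.97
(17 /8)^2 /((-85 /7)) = -119/320 = -0.37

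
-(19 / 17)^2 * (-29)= 10469/289 = 36.22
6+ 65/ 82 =557/82 = 6.79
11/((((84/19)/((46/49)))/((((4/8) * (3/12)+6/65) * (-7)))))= -543191/152880 = -3.55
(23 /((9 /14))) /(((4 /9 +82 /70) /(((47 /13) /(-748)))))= -264845/2474758 = -0.11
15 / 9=5/3 = 1.67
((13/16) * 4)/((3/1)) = 13/12 = 1.08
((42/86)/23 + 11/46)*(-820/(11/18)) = -3800700/10879 = -349.36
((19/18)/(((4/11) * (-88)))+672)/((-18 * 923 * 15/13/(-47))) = 18191491/11041920 = 1.65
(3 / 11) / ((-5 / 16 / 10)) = -96/11 = -8.73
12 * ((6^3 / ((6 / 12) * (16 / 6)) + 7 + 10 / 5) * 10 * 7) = 143640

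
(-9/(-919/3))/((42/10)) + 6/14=2802/6433 = 0.44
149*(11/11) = 149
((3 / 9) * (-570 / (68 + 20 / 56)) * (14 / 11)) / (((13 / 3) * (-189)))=5320/1231659 = 0.00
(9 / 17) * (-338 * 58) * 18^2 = -57165264/17 = -3362662.59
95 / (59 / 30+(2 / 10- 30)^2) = 14250/133501 = 0.11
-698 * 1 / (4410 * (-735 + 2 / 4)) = 698/3239145 = 0.00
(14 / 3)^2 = 196/9 = 21.78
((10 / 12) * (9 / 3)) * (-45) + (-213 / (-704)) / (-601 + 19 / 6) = -142045839/1262624 = -112.50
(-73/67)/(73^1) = -1/67 = -0.01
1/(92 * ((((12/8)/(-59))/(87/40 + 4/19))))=-106967/104880 = -1.02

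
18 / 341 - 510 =-173892/341 = -509.95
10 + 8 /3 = 38/3 = 12.67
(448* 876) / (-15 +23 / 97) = -26583.42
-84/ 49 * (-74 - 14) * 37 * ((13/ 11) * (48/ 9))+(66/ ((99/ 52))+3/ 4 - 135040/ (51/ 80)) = -176610.32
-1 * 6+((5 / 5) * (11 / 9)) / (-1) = -65/9 = -7.22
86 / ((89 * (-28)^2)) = 43/34888 = 0.00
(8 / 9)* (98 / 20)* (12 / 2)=392/15 = 26.13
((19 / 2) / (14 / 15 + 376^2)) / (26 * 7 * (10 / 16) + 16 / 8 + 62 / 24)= 171/301132868 = 0.00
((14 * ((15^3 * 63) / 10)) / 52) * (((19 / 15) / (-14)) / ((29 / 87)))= -161595/104 = -1553.80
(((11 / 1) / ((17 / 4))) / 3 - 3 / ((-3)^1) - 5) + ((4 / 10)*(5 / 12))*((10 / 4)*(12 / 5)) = -109/51 = -2.14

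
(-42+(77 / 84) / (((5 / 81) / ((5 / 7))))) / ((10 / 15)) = -2637/56 = -47.09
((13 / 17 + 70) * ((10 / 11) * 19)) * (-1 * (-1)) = 228570/187 = 1222.30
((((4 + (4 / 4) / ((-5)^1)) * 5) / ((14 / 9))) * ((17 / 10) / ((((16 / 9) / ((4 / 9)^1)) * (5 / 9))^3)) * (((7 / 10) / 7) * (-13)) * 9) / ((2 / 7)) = -247946751/3200000 = -77.48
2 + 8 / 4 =4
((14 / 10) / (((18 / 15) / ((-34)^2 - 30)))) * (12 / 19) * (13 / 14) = 14638/19 = 770.42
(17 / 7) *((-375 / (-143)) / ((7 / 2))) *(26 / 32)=6375/4312 = 1.48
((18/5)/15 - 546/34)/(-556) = 6723/236300 = 0.03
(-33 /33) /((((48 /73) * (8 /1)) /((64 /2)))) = -73/12 = -6.08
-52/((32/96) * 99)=-52/33 = -1.58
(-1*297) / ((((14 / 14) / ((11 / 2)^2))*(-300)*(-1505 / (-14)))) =11979/43000 = 0.28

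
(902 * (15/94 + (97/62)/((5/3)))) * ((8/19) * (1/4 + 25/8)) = 194856354/138415 = 1407.77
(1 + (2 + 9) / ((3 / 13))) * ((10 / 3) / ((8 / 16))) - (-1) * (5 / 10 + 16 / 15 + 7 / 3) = 29551/90 = 328.34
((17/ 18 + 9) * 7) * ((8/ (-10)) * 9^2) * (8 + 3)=-248094/5 = -49618.80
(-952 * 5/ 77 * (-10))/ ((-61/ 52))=-353600/671 = -526.97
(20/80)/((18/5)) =5/72 = 0.07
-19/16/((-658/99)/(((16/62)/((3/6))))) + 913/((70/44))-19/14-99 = 24152292/50995 = 473.62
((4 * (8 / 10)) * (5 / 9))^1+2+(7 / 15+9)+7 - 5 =686/45 = 15.24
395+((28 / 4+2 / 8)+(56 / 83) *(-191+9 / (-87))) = 2631455/9628 = 273.31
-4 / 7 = -0.57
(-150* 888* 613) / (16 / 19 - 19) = 103425360/23 = 4496754.78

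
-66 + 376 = 310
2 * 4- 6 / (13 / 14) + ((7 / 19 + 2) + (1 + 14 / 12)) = 6.07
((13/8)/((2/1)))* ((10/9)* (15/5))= 65/24 = 2.71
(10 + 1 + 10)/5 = 21/5 = 4.20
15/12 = 5/4 = 1.25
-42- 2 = -44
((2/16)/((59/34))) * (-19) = -323/236 = -1.37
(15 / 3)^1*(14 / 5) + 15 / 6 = 16.50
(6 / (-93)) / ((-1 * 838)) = 1/12989 = 0.00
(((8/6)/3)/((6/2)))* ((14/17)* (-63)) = -392/51 = -7.69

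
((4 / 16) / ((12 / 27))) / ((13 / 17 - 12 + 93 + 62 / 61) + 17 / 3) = 27999/4402576 = 0.01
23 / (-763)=-23/763 = -0.03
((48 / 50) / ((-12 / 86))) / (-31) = 172/775 = 0.22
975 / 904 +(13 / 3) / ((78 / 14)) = 15103/8136 = 1.86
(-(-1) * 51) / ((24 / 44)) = 187/2 = 93.50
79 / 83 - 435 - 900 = -110726/83 = -1334.05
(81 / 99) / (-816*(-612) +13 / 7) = 63/38453327 = 0.00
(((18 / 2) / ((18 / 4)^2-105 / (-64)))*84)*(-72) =-1161216/467 = -2486.54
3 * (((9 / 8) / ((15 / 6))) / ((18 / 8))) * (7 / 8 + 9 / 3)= 93/40 = 2.32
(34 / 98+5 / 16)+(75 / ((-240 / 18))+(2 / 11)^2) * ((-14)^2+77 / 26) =-85703610/77077 = -1111.92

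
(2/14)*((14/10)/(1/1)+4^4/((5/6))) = 1543/35 = 44.09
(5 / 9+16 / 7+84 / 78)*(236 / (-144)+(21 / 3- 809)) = -13262797/4212 = -3148.81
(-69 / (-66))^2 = 529/484 = 1.09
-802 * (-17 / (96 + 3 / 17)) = 231778/1635 = 141.76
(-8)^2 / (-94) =-32/47 = -0.68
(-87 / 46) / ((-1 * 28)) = 87/1288 = 0.07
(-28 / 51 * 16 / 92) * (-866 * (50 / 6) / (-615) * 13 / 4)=-1576120/432837 = -3.64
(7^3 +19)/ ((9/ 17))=6154/9 = 683.78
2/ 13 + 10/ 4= 69/26 = 2.65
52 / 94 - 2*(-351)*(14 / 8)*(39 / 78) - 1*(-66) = 127991/188 = 680.80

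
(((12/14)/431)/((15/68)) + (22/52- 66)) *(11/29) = -282880279/11374090 = -24.87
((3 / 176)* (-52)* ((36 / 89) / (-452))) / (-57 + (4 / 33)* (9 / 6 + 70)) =-1053/64163660 = 0.00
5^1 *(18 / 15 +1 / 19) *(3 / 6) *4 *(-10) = -2380/19 = -125.26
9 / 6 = 3/2 = 1.50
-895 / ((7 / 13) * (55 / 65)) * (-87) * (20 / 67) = 263183700/5159 = 51014.48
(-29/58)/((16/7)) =-7/32 = -0.22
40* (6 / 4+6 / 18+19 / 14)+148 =275.62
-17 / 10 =-1.70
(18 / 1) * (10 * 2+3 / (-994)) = 178893/497 = 359.95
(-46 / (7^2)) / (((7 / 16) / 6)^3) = -40697856/16807 = -2421.48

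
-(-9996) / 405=3332/135 = 24.68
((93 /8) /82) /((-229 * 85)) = -93/12769040 = 0.00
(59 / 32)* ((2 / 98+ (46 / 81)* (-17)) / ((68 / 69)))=-51887609/2878848 = -18.02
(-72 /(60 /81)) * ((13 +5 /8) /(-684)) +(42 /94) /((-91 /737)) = -1562547/928720 = -1.68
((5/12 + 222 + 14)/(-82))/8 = -2837/7872 = -0.36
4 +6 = 10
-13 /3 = -4.33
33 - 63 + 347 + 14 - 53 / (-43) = 14286/43 = 332.23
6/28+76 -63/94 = 75.54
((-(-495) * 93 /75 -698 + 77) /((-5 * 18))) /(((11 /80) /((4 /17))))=128/935 = 0.14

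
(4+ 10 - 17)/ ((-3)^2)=-1/3 = -0.33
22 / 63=0.35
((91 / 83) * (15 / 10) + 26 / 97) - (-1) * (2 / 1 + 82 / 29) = 3147393/466958 = 6.74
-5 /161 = -0.03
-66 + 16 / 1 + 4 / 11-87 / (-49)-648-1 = -375608/539 = -696.86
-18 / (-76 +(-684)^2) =-9/233890 = 0.00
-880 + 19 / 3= -2621/3 = -873.67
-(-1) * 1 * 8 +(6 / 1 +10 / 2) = 19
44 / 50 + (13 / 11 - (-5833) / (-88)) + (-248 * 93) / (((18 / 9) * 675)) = -1609873/19800 = -81.31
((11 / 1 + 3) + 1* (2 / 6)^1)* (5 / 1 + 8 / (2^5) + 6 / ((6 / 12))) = 989/4 = 247.25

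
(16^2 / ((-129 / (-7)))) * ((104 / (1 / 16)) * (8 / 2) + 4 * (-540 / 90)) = 11884544/129 = 92128.25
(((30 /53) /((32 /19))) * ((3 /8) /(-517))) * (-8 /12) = 285/1753664 = 0.00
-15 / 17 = -0.88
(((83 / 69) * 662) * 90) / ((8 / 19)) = 170213.15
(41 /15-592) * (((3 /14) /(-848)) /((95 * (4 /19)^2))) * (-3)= -503823/4748800 = -0.11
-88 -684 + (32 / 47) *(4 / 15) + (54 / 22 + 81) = -5338262/7755 = -688.36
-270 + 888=618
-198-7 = -205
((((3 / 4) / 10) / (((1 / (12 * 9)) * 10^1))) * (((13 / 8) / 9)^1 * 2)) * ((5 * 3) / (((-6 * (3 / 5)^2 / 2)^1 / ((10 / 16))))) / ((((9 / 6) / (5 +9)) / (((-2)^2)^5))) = -72800/3 = -24266.67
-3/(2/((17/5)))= -51/10 = -5.10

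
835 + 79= 914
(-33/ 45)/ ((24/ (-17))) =187/360 = 0.52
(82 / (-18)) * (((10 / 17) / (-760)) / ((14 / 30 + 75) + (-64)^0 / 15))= 205/4391508 = 0.00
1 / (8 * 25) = 1/200 = 0.00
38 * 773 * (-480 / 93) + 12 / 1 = -4699468/31 = -151595.74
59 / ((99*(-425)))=-59/42075 = 0.00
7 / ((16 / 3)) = 21/16 = 1.31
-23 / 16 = -1.44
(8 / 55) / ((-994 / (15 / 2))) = -6/5467 = 0.00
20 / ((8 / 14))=35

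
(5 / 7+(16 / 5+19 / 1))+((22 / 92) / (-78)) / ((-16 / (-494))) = 1763501/77280 = 22.82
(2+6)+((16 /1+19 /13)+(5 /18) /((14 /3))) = 27869/1092 = 25.52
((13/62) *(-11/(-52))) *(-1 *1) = -11/248 = -0.04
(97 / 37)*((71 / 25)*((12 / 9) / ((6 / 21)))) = 96418/2775 = 34.75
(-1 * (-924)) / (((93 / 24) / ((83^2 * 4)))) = 203693952/31 = 6570772.65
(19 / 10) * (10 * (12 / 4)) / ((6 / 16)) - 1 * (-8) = 160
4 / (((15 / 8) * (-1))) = -32/15 = -2.13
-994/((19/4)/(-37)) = 147112/19 = 7742.74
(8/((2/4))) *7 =112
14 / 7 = 2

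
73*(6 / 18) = 73/3 = 24.33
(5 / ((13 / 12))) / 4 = 15/13 = 1.15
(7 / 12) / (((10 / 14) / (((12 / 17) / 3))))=0.19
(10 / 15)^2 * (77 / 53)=308/477 = 0.65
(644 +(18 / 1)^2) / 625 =968/625 = 1.55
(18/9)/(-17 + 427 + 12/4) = 2/413 = 0.00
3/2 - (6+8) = -25/2 = -12.50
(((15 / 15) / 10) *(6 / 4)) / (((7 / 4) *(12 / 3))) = 3/140 = 0.02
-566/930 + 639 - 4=294992/465 = 634.39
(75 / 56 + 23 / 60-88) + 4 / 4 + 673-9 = 486127/840 = 578.72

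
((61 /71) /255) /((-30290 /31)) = -1891/548400450 = 0.00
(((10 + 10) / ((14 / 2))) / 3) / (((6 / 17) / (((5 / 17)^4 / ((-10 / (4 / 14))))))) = -1250/2166633 = 0.00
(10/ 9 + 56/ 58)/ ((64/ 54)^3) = 592677/475136 = 1.25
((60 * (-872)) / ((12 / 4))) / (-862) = 8720/431 = 20.23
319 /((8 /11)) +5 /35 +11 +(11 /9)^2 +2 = 2055995/4536 = 453.26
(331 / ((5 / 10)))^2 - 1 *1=438243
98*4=392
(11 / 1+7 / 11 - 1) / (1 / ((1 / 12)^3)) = 13/2112 = 0.01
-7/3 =-2.33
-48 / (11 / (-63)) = 3024/11 = 274.91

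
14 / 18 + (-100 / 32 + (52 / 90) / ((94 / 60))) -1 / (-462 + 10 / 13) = -10024807/5072616 = -1.98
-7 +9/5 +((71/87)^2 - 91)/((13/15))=-17946224/163995 = -109.43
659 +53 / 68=44865/68 = 659.78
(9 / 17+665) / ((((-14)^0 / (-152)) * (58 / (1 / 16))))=-107483/986 = -109.01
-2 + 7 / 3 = 1/3 = 0.33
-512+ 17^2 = -223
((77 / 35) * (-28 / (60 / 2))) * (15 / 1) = -154/5 = -30.80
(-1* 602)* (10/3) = -6020/3 = -2006.67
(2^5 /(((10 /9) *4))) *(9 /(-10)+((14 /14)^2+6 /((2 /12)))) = 6498/25 = 259.92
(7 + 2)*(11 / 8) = 99/8 = 12.38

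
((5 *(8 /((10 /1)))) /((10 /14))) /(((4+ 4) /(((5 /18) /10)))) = 7/360 = 0.02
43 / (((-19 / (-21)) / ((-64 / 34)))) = -28896/323 = -89.46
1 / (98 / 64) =32/49 = 0.65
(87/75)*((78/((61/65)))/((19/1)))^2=29817684/1343281 = 22.20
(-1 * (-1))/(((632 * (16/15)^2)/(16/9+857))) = 193225/161792 = 1.19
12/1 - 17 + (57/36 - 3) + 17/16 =-257/48 = -5.35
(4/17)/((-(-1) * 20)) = 1/85 = 0.01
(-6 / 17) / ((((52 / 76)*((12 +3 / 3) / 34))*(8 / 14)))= -399/169 = -2.36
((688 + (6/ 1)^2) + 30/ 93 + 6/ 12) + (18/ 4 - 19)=710.32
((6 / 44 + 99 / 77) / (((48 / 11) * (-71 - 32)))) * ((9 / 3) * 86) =-9417/11536 = -0.82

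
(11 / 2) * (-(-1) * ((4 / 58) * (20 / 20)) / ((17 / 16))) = 176/493 = 0.36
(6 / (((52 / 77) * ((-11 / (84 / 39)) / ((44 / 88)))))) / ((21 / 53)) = -371/169 = -2.20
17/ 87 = 0.20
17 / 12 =1.42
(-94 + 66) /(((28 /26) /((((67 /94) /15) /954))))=-871/672570 = 0.00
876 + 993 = 1869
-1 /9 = -0.11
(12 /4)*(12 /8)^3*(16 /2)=81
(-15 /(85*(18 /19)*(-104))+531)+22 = 5866243/10608 = 553.00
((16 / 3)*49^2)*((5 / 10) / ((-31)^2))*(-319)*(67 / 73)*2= -3901.31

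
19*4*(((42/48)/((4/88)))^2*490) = 27599495/2 = 13799747.50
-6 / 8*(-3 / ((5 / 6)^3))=486/125 = 3.89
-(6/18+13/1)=-40/3 = -13.33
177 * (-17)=-3009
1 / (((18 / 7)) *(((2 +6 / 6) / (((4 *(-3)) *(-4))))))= 56/9 = 6.22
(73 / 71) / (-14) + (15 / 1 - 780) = -760483/994 = -765.07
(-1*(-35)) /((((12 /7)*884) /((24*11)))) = 2695/442 = 6.10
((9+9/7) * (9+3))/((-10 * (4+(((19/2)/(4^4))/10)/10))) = -1474560/477911 = -3.09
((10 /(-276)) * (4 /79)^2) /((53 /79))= -40/288903 = 0.00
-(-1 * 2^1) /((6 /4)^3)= 0.59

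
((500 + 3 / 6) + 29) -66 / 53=55995/106 = 528.25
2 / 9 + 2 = 20/9 = 2.22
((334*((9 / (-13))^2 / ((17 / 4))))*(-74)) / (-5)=557.46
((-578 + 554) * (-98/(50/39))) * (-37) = -1696968/25 = -67878.72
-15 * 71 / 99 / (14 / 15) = -1775/154 = -11.53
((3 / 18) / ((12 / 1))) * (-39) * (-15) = 65/8 = 8.12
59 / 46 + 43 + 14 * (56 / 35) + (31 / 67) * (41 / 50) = 2583564/38525 = 67.06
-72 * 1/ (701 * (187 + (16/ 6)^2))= -648/1224647 = 0.00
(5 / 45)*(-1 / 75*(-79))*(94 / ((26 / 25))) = 3713/351 = 10.58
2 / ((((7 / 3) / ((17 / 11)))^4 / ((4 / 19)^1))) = 54121608/667907779 = 0.08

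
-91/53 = -1.72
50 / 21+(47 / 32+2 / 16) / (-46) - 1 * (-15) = 536209/30912 = 17.35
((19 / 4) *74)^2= 494209/4 = 123552.25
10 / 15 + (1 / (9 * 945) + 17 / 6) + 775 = 13242287/17010 = 778.50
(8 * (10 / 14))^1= 40/7 = 5.71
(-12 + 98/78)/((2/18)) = -1257/13 = -96.69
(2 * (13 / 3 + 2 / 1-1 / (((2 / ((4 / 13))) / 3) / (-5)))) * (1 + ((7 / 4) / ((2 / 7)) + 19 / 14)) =160075/1092 = 146.59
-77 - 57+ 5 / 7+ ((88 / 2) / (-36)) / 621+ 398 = 10356340/39123 = 264.71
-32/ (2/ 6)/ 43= -96/43 = -2.23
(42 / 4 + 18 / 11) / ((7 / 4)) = 534/77 = 6.94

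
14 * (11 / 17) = 154/17 = 9.06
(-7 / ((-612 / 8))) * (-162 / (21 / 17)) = -12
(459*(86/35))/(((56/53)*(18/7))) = 116229/280 = 415.10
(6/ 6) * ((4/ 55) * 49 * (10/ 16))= 49/22 = 2.23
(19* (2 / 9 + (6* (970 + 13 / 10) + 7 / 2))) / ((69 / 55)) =4769171/54 = 88317.98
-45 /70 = -9/14 = -0.64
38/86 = 19/43 = 0.44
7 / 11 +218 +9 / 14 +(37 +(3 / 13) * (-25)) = 501521/2002 = 250.51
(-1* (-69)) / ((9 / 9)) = 69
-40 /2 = -20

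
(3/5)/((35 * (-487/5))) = -3/17045 = 0.00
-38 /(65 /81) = -3078/65 = -47.35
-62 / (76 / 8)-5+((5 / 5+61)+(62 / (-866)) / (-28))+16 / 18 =106490393/2073204 = 51.37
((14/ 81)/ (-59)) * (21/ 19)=-98/30267 = 0.00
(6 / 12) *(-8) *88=-352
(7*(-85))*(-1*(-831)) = -494445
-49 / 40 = -1.22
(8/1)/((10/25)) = 20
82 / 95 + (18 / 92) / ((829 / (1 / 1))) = 3127843/3622730 = 0.86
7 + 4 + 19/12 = 151/12 = 12.58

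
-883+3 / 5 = -4412/5 = -882.40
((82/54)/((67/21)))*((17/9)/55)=4879/298485 = 0.02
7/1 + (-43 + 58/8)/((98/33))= -1975/392 = -5.04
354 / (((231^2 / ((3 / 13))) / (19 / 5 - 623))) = -365328/385385 = -0.95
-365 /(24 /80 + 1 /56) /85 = -13.51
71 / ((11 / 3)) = 19.36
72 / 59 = 1.22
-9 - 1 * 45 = -54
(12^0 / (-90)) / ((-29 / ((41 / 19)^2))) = 1681/942210 = 0.00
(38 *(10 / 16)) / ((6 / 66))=1045/4 = 261.25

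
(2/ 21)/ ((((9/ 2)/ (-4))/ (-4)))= 64/189 = 0.34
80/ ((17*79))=80/1343 = 0.06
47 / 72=0.65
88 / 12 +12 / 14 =8.19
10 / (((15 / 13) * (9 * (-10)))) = -13/135 = -0.10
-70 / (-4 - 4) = 35/4 = 8.75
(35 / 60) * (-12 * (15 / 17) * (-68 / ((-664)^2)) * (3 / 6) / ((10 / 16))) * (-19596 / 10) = -102879/68890 = -1.49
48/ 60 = 4/5 = 0.80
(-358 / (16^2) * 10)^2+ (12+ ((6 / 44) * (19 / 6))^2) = 207.75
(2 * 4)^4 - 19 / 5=20461/5 = 4092.20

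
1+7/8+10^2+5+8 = 919/8 = 114.88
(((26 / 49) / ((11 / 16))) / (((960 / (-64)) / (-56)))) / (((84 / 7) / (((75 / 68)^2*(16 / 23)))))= 104000/511819 = 0.20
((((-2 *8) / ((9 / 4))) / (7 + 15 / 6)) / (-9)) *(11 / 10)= 704/7695 = 0.09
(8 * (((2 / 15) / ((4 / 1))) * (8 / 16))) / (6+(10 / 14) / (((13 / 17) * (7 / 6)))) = 637/32490 = 0.02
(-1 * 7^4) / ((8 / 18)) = -5402.25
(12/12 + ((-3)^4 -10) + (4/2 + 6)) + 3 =83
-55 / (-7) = 7.86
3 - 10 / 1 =-7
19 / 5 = 3.80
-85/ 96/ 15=-17/288 = -0.06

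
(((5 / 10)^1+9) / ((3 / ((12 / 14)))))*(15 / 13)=285/91 = 3.13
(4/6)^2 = 4/9 = 0.44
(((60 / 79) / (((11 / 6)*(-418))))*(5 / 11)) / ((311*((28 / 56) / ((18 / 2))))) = -16200/621325441 = 0.00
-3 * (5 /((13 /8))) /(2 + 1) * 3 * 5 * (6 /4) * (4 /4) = -900/13 = -69.23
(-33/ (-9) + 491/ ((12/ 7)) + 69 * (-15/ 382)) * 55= 36226355/2292 = 15805.57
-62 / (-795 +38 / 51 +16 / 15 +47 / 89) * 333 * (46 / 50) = 359230077/14991185 = 23.96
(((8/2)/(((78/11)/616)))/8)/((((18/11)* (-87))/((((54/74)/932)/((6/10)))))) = -46585/117004212 = 0.00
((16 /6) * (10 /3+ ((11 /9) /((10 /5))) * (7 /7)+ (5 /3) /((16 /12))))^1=374/27 = 13.85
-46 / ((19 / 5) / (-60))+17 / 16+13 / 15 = 728.24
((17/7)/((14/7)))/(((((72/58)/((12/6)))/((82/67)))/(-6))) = -20213/1407 = -14.37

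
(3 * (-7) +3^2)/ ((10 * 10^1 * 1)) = -3/25 = -0.12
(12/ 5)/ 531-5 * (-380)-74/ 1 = 1616014/885 = 1826.00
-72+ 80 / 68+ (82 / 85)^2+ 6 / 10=-500641/7225 = -69.29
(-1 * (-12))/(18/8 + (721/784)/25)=33600/6403 = 5.25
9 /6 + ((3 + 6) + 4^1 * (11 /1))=109/2 = 54.50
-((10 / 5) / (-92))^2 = -1/2116 = 0.00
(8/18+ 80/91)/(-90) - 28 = -1032482/36855 = -28.01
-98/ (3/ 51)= -1666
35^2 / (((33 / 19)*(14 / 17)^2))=137275/132 = 1039.96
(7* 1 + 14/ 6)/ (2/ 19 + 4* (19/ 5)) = 0.61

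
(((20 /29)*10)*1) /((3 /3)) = 200/29 = 6.90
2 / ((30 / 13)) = 13/15 = 0.87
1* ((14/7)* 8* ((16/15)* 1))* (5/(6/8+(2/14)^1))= 7168/75 = 95.57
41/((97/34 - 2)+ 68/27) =37638/3095 = 12.16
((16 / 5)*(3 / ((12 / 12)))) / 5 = 48/25 = 1.92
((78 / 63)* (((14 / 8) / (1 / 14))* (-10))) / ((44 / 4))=-910/33 = -27.58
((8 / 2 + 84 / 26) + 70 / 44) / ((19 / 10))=12615/2717 = 4.64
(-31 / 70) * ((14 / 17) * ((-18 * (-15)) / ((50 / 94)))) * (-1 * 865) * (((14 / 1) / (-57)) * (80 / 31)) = -32784192/323 = -101499.05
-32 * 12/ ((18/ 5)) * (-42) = 4480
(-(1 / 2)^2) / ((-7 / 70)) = 5/2 = 2.50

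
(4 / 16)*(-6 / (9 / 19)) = -19/6 = -3.17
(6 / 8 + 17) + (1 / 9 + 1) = 18.86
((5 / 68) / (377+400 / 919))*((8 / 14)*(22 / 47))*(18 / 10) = 5514/58788023 = 0.00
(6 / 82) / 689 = 3/28249 = 0.00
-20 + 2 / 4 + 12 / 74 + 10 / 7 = -17.91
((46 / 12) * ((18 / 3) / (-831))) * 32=-736/831 = -0.89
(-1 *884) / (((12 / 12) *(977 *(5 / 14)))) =-12376/4885 = -2.53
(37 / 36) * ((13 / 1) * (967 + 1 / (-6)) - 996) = 2569169/216 = 11894.30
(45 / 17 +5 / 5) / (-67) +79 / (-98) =-96057/111622 = -0.86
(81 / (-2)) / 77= -81/154 = -0.53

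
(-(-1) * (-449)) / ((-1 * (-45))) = -449/45 = -9.98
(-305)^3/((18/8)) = -113490500/9 = -12610055.56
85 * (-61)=-5185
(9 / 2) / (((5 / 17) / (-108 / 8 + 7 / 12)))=-1581/8 = -197.62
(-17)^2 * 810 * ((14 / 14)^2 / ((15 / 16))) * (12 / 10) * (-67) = -100377792/5 = -20075558.40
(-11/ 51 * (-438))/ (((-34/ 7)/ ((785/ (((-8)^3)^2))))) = -4412485/75759616 = -0.06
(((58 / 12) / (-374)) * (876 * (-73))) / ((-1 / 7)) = -5784.96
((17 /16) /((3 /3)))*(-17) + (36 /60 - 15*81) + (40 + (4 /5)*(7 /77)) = -1049303/880 = -1192.39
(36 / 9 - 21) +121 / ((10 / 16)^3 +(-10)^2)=-810573/51325 = -15.79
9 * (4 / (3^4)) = 4/9 = 0.44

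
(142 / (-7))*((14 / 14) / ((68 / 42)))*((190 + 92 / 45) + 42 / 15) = -622528/255 = -2441.29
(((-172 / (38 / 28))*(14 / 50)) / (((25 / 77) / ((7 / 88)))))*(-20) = 173.88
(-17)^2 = 289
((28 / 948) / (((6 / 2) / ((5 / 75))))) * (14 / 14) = 7/10665 = 0.00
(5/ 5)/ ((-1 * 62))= -1/62 = -0.02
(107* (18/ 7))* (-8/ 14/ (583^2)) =-7704/16654561 = 0.00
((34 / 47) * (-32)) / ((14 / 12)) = -6528/329 = -19.84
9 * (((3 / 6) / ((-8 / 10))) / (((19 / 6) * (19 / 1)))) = -135/1444 = -0.09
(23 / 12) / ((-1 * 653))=-23/7836 = 0.00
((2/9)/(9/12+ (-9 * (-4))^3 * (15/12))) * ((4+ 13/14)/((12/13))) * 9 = 299/1632981 = 0.00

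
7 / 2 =3.50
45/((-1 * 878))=-0.05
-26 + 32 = 6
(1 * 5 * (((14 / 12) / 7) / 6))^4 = 625/1679616 = 0.00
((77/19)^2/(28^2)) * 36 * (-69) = -75141/1444 = -52.04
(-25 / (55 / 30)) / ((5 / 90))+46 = -2194/11 = -199.45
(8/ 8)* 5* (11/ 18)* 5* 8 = 1100/9 = 122.22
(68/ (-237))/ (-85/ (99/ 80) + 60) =561/16985 = 0.03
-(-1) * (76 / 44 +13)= 162/11 = 14.73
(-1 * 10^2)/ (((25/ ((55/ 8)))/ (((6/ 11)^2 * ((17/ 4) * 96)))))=-36720/11 = -3338.18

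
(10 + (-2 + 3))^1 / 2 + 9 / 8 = 53/8 = 6.62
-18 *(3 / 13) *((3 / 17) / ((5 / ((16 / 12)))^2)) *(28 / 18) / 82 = -224/226525 = 0.00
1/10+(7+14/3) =11.77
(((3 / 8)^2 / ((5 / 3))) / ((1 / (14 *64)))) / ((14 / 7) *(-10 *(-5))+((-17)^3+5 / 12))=-4536/288755 = -0.02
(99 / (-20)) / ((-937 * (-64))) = -99/1199360 = 0.00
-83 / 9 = -9.22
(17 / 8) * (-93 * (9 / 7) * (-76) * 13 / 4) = 3514563/56 = 62760.05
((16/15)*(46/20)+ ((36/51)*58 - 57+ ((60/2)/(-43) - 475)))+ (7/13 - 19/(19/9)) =-354769348/712725 = -497.76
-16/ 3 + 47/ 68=-947/204 = -4.64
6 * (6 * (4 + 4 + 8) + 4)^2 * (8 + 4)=720000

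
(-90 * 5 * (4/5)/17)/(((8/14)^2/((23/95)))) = -10143/646 = -15.70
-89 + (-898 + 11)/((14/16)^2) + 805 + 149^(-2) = -481406435/1087849 = -442.53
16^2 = 256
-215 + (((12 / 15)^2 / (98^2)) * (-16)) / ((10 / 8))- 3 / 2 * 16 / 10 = -65247431/300125 = -217.40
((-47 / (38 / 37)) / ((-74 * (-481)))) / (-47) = 1/36556 = 0.00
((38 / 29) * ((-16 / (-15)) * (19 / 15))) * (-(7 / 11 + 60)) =-107.35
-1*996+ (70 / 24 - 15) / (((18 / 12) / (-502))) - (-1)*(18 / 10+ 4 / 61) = 3049.75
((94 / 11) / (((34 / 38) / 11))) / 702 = 893/5967 = 0.15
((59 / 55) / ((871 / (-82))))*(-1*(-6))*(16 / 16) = -29028/47905 = -0.61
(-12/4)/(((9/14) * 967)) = -14/2901 = 0.00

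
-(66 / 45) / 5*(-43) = 946/75 = 12.61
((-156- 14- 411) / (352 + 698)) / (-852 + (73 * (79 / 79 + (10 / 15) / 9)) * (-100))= 747/11735200 = 0.00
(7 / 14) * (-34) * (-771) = 13107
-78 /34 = -2.29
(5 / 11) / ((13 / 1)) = 5/143 = 0.03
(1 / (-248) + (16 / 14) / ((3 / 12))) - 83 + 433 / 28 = -62.97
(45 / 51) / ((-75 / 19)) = -0.22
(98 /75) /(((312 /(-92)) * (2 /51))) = -19159/1950 = -9.83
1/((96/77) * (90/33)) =847/2880 = 0.29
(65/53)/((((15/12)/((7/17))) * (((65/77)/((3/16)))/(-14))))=-11319/9010 = -1.26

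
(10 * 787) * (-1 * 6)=-47220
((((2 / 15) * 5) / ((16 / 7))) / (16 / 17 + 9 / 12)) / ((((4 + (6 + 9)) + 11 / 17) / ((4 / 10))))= 2023/576150 = 0.00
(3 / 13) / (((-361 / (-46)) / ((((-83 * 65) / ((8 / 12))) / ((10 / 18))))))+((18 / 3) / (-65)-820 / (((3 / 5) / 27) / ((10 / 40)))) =-226517676/23465 = -9653.43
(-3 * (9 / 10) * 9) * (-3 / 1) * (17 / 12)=4131/40 = 103.28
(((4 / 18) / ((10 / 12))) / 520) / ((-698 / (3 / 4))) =-1/1814800 = 0.00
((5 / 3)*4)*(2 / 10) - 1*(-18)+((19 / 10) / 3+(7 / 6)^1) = 317/15 = 21.13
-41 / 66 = -0.62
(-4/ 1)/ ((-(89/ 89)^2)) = 4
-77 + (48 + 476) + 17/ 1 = 464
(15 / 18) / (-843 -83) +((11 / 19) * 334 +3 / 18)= 6810081/35188 = 193.53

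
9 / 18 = 0.50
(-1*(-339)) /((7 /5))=1695/7 = 242.14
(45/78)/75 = 1/130 = 0.01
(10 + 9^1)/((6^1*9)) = 19/54 = 0.35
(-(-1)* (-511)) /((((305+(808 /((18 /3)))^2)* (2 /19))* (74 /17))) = -1485477/24562228 = -0.06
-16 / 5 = -3.20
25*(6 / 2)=75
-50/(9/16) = -800/9 = -88.89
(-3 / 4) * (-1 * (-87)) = -261/4 = -65.25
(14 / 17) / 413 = 2/1003 = 0.00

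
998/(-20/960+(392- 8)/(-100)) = -1197600/4633 = -258.49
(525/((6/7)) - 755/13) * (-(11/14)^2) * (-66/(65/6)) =34535457/16562 = 2085.22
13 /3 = 4.33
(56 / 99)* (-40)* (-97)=217280/99 = 2194.75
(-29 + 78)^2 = 2401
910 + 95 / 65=11849/13 = 911.46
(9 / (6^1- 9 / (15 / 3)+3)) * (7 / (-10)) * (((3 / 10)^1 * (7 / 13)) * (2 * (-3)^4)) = -11907/520 = -22.90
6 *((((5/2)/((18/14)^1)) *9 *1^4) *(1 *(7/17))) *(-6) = -4410/17 = -259.41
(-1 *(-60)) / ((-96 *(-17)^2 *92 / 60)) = -75/53176 = 0.00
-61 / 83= -0.73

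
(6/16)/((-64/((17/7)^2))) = -867/25088 = -0.03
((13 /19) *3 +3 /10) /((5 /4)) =1.88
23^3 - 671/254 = 3089747/254 = 12164.36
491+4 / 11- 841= -3846/11 = -349.64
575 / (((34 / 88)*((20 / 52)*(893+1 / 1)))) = 32890/7599 = 4.33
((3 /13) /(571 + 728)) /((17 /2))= 2/95693 = 0.00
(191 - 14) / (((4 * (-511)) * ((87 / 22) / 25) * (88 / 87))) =-4425/8176 = -0.54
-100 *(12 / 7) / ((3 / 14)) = -800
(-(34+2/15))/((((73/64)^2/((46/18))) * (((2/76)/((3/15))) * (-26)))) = 916455424/46761975 = 19.60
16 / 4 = 4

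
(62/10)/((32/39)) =1209/160 = 7.56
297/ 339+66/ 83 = 15675/9379 = 1.67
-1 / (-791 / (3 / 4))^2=-9/10010896 = 0.00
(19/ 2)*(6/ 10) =57/10 = 5.70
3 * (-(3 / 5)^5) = -729/3125 = -0.23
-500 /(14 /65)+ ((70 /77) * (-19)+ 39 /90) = -5401399/2310 = -2338.27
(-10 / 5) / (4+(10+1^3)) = -2/15 = -0.13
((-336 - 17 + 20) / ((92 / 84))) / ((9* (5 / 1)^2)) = -1.35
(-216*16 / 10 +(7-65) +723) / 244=1597/1220 = 1.31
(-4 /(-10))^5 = 32/3125 = 0.01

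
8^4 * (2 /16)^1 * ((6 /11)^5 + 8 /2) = 333813760/161051 = 2072.72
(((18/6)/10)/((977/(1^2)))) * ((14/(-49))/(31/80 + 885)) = -48/484413209 = 0.00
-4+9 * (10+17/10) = 1013/10 = 101.30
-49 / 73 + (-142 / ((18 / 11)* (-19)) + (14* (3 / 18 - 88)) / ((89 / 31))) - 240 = -738156253/1110987 = -664.41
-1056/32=-33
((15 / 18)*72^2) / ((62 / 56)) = 120960/31 = 3901.94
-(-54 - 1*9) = 63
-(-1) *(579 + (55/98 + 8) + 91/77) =634665/1078 = 588.74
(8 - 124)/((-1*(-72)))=-29/18 = -1.61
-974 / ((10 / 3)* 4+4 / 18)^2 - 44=-366895/7442 = -49.30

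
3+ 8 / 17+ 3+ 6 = 212/17 = 12.47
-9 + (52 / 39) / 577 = -15575/1731 = -9.00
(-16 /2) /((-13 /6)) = 48/13 = 3.69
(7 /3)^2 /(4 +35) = 49/351 = 0.14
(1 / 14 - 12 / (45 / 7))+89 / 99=-6211/6930 = -0.90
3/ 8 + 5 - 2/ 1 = 27/8 = 3.38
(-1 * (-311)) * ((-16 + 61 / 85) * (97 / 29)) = -39186933/2465 = -15897.34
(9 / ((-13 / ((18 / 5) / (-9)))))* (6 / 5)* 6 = 648/325 = 1.99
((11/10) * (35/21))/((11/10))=5/3 = 1.67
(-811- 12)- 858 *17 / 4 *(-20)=72107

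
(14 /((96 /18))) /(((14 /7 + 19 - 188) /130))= -1365/668 = -2.04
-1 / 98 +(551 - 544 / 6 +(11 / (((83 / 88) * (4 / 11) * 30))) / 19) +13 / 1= 365794461/772730 = 473.38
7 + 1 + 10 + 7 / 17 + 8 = 449/17 = 26.41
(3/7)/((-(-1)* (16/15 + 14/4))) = 0.09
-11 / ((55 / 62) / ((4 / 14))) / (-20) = 31/175 = 0.18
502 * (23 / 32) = 5773/16 = 360.81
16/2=8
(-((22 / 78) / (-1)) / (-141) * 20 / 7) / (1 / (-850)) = 187000/38493 = 4.86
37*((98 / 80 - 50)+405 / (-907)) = -66073009/36280 = -1821.20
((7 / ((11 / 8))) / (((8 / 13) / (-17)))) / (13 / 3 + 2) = -4641/209 = -22.21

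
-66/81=-22/27 = -0.81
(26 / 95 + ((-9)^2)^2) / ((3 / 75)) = 3116605/19 = 164031.84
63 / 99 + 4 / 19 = 177/209 = 0.85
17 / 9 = 1.89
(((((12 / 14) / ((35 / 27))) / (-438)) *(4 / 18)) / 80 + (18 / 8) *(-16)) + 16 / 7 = -24119203/715400 = -33.71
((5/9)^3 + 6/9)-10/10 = -118/729 = -0.16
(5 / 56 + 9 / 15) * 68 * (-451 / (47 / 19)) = -28114889/3290 = -8545.56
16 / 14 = 8/7 = 1.14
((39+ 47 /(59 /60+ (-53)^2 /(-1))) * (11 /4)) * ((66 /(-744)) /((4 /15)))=-384542235/10782784 = -35.66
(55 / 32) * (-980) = -13475/8 = -1684.38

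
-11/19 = -0.58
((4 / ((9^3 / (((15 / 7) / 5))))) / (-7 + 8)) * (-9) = -0.02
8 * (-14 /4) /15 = -28/15 = -1.87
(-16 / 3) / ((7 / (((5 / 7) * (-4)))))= 320/147 = 2.18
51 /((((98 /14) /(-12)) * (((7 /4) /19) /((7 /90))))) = -2584/35 = -73.83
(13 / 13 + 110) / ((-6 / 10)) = -185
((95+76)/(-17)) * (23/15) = -1311/85 = -15.42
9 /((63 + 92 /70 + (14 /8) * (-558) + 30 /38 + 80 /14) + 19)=-11970/1179287 = -0.01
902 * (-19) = -17138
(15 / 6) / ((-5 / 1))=-0.50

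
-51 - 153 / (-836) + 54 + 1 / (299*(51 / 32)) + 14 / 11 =4.46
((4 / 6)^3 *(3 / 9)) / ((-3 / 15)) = -40/81 = -0.49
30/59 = 0.51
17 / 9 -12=-91/9 = -10.11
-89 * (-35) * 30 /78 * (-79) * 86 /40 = -10581655/52 = -203493.37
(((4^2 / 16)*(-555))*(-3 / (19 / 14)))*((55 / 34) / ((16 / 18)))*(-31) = -69212.84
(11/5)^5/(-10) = -161051/31250 = -5.15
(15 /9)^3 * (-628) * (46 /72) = -451375/243 = -1857.51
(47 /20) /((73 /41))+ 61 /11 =110257/16060 = 6.87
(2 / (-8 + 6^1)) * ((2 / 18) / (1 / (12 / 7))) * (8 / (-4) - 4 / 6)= 32/63 = 0.51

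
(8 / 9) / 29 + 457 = 119285/261 = 457.03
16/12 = 4/3 = 1.33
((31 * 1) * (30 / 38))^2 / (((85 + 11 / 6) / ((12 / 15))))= 1037880/188081 = 5.52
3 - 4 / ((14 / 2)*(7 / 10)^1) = 107/49 = 2.18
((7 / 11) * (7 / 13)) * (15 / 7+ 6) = 399/143 = 2.79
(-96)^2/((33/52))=159744/11 = 14522.18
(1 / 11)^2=1/121 = 0.01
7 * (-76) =-532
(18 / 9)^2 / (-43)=-4/43 = -0.09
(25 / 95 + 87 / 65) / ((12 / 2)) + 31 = 115844/3705 = 31.27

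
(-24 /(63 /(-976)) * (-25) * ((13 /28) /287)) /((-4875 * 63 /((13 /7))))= 25376/279080235 = 0.00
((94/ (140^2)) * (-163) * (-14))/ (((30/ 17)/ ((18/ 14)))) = 390711/49000 = 7.97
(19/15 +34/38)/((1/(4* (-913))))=-2249632/285 = -7893.45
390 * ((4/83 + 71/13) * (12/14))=1070100/581 = 1841.82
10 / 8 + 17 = 73/4 = 18.25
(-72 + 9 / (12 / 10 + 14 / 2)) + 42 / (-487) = -1417431/19967 = -70.99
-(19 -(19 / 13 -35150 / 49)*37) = -16884806/637 = -26506.76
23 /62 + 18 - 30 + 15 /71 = -50261/4402 = -11.42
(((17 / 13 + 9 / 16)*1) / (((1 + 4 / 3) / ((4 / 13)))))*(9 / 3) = 3501/4732 = 0.74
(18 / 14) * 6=54/7 = 7.71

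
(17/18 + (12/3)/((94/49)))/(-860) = -2563/727560 = 0.00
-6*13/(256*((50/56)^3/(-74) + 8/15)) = -7424235/12761209 = -0.58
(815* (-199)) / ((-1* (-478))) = -162185/478 = -339.30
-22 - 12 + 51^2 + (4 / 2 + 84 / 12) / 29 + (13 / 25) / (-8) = 14890023/5800 = 2567.25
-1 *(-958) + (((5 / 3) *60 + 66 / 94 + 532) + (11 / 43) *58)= 3244795/2021 = 1605.54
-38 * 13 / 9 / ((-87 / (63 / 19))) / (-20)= -91/870 = -0.10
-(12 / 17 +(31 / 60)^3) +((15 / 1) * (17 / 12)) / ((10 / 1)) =4704553/3672000 = 1.28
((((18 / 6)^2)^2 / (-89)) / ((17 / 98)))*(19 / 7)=-21546/1513 = -14.24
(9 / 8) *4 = 9/2 = 4.50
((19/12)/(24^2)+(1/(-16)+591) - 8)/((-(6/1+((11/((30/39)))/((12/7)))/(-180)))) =-97.91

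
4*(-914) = -3656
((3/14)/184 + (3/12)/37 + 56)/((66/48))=5338227/131054 = 40.73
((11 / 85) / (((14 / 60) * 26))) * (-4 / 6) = -22/1547 = -0.01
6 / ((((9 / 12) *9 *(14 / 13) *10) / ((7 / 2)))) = 13/45 = 0.29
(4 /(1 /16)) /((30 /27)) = 57.60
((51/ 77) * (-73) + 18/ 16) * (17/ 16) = -494547/9856 = -50.18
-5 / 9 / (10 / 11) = -11/18 = -0.61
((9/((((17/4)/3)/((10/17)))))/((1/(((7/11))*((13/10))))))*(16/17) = 157248/54043 = 2.91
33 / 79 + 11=902/79 = 11.42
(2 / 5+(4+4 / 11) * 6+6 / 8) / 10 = 6013/2200 = 2.73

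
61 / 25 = 2.44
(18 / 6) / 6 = 1/2 = 0.50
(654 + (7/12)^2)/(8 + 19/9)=94225/1456 = 64.71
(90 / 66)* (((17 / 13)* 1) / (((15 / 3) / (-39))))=-153/11 = -13.91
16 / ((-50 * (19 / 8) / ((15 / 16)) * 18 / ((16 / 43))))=-32/12255 = 0.00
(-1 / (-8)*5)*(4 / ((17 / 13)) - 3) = 0.04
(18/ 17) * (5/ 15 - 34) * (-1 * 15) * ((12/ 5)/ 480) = 909/340 = 2.67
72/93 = 0.77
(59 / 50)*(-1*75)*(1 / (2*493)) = -177/1972 = -0.09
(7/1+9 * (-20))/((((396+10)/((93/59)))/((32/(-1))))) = 257424/11977 = 21.49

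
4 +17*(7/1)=123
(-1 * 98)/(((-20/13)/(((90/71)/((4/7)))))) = 141.31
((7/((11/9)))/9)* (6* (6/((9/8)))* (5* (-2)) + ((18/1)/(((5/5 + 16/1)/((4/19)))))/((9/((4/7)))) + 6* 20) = -452168/3553 = -127.26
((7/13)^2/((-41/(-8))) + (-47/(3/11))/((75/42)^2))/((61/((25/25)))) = -701394428/792504375 = -0.89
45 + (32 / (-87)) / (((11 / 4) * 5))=44.97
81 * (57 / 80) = 4617/80 = 57.71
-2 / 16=-1/8 = -0.12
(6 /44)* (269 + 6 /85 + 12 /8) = 137991/3740 = 36.90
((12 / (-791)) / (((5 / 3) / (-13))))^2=219024/15642025 = 0.01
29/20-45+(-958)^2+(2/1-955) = 916767.45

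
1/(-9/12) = -4/3 = -1.33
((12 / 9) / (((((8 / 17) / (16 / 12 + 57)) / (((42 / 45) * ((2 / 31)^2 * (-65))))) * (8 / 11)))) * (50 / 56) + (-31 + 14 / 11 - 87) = -383519459/2283336 = -167.96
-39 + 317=278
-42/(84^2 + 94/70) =-1470/247007 = -0.01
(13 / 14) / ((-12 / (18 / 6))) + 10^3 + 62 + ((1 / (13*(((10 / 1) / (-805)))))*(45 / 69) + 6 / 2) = 772211/728 = 1060.73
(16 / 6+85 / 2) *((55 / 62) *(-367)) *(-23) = 338207.27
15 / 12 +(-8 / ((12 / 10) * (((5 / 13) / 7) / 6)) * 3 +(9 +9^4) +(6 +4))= 17589/4 = 4397.25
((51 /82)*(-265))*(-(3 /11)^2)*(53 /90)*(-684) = -24497289/4961 = -4937.97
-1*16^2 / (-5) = 51.20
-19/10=-1.90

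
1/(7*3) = 1/21 = 0.05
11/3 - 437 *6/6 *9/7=-11722/21 = -558.19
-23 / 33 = -0.70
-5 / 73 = -0.07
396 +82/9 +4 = 409.11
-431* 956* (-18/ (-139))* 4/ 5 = -29666592/695 = -42685.74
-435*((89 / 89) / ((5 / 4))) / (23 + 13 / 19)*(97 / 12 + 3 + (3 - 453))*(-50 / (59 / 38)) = -110280446/531 = -207684.46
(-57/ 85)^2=3249/7225 = 0.45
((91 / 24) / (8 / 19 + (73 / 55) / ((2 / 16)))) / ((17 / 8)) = 13585/84048 = 0.16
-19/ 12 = -1.58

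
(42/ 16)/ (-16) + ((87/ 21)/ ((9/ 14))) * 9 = 7403/128 = 57.84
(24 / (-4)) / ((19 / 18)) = -108/19 = -5.68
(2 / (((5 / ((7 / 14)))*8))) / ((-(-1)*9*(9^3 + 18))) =1/268920 = 0.00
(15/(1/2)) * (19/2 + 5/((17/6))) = 5745/17 = 337.94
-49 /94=-0.52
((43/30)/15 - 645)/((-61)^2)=-290207/1674450 = -0.17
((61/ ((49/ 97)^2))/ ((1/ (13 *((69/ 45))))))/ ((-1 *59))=-80.76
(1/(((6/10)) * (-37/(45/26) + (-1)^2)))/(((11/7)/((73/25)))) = -219/1441 = -0.15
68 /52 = 17/13 = 1.31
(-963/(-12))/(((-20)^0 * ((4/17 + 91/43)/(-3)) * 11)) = -9.31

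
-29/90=-0.32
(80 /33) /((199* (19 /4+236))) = 320/6324021 = 0.00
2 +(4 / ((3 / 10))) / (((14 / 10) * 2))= 142/21 = 6.76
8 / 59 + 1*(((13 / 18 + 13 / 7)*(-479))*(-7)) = 8648.75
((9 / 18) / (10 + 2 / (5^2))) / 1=0.05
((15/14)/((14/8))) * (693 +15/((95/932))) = 478890/931 = 514.38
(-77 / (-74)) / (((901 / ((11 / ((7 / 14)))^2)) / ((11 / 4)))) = 102487/66674 = 1.54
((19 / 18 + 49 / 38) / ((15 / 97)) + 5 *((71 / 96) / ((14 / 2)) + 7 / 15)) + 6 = 13804453/574560 = 24.03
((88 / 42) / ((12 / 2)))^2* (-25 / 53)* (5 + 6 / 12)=-66550/210357 = -0.32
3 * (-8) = -24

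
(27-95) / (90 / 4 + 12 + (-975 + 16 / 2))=136/1865 = 0.07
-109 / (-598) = 109/598 = 0.18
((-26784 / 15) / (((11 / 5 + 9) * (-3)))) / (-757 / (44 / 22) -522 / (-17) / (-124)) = -49011/349300 = -0.14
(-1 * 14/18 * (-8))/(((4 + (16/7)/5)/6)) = 8.38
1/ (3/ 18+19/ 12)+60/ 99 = 272/231 = 1.18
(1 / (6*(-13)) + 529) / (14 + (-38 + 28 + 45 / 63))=26257/234 = 112.21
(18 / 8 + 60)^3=15438249/64 = 241222.64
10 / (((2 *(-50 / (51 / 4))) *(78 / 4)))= -17/260 = -0.07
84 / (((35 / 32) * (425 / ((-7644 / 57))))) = -978432/40375 = -24.23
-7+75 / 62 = -359/62 = -5.79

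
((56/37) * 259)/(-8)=-49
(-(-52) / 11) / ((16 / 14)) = 91/22 = 4.14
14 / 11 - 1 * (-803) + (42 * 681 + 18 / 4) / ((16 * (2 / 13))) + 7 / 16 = 8747975/704 = 12426.10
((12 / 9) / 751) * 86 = 344/2253 = 0.15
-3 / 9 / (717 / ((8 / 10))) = -4/10755 = 0.00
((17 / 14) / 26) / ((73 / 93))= 1581/26572 = 0.06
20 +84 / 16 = 101/4 = 25.25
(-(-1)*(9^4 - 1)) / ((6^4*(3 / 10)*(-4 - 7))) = -4100/2673 = -1.53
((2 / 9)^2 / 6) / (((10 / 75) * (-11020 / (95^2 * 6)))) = -475/1566 = -0.30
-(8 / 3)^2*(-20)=142.22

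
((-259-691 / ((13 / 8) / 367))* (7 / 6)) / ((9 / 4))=-81054.14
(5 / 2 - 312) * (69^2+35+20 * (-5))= -1453412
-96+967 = 871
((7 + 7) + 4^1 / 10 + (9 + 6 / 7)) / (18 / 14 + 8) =849/325 = 2.61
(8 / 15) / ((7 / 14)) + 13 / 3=27/5 = 5.40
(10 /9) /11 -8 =-782/99 = -7.90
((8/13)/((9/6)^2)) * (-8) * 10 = -2560/117 = -21.88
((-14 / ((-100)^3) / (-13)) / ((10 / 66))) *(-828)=47817/8125000 = 0.01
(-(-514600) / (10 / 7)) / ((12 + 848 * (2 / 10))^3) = 11256875/187153328 = 0.06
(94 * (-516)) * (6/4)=-72756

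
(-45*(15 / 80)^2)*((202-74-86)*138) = -586845/64 = -9169.45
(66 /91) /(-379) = -66/34489 = 0.00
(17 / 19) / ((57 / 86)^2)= 125732/61731 = 2.04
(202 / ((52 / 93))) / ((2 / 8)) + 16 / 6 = 56462/39 = 1447.74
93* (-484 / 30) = -7502/5 = -1500.40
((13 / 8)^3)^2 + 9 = 7186105/262144 = 27.41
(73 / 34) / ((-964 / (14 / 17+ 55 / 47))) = -116289/26188024 = 0.00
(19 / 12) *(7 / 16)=133/192 = 0.69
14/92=7/46 = 0.15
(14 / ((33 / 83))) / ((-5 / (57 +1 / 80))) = -401.51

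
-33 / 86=-0.38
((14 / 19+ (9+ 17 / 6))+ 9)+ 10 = 3599/114 = 31.57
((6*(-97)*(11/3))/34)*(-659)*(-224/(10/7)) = -6485552.38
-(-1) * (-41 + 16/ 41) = -1665/41 = -40.61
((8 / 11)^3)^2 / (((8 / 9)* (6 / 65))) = 3194880/1771561 = 1.80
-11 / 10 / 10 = -11/100 = -0.11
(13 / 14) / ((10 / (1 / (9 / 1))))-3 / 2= -1877/1260 = -1.49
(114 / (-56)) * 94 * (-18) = 24111/7 = 3444.43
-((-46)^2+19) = -2135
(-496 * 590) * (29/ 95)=-1697312/19 = -89332.21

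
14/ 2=7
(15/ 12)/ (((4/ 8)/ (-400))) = -1000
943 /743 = 1.27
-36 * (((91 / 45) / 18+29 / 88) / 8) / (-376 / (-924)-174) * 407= 44868901/9624000 = 4.66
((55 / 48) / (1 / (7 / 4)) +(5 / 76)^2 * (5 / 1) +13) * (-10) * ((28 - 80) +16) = 15623115/2888 = 5409.67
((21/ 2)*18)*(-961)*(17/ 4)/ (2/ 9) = -27789237/8 = -3473654.62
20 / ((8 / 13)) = 65/2 = 32.50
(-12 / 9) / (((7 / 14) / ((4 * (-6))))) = 64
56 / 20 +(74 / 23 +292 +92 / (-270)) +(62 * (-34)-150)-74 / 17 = -103705438/52785 = -1964.68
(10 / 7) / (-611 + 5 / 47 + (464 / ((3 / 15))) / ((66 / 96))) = 2585/5000828 = 0.00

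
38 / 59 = 0.64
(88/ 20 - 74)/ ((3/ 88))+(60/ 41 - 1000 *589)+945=-120969503/205 = -590095.14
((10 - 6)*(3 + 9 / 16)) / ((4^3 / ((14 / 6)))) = 0.52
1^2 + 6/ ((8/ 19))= 61/4 = 15.25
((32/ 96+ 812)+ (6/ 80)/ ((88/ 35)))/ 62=13.10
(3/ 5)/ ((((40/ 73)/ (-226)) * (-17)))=24747/1700 = 14.56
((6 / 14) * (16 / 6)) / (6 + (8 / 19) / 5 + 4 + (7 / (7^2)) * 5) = 760/7181 = 0.11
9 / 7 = 1.29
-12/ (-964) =3/241 = 0.01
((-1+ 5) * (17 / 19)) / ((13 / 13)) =68/19 = 3.58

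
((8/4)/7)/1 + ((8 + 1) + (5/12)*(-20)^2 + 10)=3905/21 = 185.95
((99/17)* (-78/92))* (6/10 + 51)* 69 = -1494207/85 = -17578.91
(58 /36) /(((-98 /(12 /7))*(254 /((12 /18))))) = -29/392049 = 0.00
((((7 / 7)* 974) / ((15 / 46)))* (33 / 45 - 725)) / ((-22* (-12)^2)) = 15210958/22275 = 682.87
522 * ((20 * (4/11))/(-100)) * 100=-41760/11 = -3796.36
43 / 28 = 1.54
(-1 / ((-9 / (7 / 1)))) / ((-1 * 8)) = -7/72 = -0.10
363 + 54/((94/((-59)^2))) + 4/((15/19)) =1669292/705 = 2367.79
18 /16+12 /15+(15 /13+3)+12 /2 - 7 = 2641/520 = 5.08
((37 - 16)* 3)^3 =250047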